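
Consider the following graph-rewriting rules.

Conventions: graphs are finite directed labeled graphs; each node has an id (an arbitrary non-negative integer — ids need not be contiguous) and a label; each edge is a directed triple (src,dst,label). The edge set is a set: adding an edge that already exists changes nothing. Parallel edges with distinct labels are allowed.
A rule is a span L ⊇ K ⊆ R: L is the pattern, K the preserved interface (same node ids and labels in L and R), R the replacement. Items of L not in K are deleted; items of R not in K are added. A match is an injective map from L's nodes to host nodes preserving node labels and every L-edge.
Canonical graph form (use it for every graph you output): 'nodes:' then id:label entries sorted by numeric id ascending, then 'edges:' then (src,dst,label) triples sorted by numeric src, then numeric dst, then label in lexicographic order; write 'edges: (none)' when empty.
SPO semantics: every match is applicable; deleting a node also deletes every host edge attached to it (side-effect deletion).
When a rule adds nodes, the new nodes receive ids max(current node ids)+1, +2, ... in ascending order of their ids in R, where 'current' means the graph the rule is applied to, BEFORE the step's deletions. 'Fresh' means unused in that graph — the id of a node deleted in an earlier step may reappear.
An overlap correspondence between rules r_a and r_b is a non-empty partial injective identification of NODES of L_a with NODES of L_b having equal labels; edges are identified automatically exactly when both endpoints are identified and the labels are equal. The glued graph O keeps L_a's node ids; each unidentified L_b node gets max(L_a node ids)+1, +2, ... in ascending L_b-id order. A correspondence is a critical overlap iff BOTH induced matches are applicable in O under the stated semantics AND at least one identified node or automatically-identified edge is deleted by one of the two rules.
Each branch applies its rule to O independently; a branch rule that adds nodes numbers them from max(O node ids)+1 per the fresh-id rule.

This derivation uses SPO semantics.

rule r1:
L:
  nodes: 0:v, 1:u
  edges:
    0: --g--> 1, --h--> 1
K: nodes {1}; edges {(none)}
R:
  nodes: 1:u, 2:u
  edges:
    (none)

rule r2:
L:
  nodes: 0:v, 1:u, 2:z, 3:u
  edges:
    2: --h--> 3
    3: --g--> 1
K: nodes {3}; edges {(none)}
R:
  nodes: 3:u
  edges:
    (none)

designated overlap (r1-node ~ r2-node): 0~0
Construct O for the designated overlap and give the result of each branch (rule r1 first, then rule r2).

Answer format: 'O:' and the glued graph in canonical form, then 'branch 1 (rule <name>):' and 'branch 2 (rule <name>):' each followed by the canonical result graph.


O:
nodes: 0:v, 1:u, 2:u, 3:z, 4:u
edges: (0,1,g); (0,1,h); (3,4,h); (4,2,g)
branch 1 (rule r1):
nodes: 1:u, 2:u, 3:z, 4:u, 5:u
edges: (3,4,h); (4,2,g)
branch 2 (rule r2):
nodes: 1:u, 4:u
edges: (none)


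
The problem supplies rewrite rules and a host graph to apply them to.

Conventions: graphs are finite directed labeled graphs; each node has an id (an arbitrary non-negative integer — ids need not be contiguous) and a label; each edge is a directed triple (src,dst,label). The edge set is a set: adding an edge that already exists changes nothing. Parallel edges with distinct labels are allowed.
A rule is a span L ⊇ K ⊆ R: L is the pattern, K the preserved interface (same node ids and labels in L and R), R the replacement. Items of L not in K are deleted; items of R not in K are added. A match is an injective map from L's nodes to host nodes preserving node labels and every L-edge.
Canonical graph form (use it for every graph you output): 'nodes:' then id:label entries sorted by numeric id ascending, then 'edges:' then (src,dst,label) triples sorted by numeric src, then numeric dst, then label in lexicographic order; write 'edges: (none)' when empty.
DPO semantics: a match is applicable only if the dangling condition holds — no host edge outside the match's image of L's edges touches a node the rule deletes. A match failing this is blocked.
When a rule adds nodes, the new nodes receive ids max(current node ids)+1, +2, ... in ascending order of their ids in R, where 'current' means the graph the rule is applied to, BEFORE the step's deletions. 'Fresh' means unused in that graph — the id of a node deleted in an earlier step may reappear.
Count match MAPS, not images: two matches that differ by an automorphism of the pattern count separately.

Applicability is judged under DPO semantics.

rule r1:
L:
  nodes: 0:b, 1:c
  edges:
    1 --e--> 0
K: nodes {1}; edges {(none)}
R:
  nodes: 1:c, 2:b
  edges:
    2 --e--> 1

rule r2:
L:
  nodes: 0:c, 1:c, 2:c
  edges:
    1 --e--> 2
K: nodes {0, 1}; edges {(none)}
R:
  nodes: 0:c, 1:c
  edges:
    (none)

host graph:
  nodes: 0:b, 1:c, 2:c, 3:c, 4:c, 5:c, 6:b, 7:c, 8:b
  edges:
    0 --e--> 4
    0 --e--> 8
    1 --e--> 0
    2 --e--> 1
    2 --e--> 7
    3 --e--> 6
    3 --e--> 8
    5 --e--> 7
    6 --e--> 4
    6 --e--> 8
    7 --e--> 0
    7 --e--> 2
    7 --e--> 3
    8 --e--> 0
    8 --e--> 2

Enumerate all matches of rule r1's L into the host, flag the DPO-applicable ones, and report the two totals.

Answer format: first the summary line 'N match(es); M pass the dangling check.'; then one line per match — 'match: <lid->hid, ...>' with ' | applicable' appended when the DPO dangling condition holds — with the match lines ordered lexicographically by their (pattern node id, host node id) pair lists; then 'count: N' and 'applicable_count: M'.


4 match(es); 0 pass the dangling check.
match: 0->0, 1->1
match: 0->0, 1->7
match: 0->6, 1->3
match: 0->8, 1->3
count: 4
applicable_count: 0


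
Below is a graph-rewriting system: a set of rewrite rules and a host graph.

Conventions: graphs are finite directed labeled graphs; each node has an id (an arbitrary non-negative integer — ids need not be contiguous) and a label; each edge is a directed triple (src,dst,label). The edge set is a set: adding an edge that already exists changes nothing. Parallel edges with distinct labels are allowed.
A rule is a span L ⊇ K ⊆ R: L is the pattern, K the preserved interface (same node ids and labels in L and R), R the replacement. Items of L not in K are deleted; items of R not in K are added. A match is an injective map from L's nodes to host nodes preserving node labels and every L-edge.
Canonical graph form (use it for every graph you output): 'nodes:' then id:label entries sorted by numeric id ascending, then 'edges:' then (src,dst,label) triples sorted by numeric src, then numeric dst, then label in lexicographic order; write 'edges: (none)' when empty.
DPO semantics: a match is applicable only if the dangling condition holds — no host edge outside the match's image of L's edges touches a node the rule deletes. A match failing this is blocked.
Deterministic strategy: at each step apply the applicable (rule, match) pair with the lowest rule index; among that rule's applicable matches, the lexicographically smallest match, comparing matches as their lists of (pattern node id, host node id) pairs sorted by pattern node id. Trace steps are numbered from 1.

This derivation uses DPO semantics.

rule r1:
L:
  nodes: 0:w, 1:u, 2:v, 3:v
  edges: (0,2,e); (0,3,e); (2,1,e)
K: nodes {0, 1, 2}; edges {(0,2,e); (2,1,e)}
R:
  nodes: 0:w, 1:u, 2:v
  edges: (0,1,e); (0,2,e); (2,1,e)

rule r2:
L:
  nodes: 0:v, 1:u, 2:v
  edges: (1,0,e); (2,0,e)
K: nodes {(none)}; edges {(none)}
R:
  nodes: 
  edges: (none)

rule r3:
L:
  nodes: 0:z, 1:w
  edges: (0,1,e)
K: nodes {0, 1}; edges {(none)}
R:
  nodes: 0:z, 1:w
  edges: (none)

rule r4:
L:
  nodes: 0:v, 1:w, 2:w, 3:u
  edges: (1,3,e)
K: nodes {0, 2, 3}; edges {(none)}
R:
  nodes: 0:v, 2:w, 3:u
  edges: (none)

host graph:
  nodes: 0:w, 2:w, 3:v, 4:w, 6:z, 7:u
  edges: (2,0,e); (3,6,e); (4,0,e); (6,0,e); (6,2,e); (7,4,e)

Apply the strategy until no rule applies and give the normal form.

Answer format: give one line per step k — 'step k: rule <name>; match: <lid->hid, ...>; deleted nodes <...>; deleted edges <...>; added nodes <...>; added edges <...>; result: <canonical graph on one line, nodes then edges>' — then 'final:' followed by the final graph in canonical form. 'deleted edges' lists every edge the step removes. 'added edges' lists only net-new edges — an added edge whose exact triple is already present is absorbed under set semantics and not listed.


step 1: rule r3; match: 0->6, 1->0; deleted nodes (none); deleted edges (6,0,e); added nodes (none); added edges (none); result: nodes: 0:w, 2:w, 3:v, 4:w, 6:z, 7:u edges: (2,0,e); (3,6,e); (4,0,e); (6,2,e); (7,4,e)
step 2: rule r3; match: 0->6, 1->2; deleted nodes (none); deleted edges (6,2,e); added nodes (none); added edges (none); result: nodes: 0:w, 2:w, 3:v, 4:w, 6:z, 7:u edges: (2,0,e); (3,6,e); (4,0,e); (7,4,e)
final:
nodes: 0:w, 2:w, 3:v, 4:w, 6:z, 7:u
edges: (2,0,e); (3,6,e); (4,0,e); (7,4,e)


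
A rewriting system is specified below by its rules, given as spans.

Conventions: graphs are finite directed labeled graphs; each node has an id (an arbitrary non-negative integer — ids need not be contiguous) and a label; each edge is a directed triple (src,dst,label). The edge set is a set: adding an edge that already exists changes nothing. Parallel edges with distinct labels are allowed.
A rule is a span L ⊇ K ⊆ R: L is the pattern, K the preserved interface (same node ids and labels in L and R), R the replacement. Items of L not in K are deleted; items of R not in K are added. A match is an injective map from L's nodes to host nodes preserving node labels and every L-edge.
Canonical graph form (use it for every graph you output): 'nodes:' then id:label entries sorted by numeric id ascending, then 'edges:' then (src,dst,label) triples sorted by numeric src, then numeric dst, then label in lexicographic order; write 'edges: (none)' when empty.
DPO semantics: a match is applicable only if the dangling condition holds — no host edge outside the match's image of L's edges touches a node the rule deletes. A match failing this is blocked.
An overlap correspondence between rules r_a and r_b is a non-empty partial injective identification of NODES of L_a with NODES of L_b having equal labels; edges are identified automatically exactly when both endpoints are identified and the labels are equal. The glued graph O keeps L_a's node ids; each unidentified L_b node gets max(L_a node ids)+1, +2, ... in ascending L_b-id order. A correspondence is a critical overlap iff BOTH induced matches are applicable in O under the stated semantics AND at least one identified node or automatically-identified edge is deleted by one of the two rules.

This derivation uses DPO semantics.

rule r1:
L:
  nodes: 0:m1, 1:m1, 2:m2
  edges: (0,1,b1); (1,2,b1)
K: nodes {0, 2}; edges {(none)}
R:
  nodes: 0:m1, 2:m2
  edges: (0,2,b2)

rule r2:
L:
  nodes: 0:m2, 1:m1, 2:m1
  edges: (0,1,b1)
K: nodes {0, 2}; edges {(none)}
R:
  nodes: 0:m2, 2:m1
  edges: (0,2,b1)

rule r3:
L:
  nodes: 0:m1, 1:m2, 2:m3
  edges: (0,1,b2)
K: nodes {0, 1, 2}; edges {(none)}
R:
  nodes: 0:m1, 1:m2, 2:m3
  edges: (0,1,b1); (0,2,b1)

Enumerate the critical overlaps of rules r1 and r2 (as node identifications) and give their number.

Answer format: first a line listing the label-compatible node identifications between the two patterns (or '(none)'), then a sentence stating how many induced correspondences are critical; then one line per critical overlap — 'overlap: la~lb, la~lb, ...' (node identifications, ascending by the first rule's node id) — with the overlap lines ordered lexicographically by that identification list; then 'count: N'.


label-compatible node identifications between L(r1) and L(r2): 0~1, 0~2, 1~1, 1~2, 2~0
2 of the induced correspondences are critical overlaps of r1 and r2.
overlap: 1~2
overlap: 1~2, 2~0
count: 2


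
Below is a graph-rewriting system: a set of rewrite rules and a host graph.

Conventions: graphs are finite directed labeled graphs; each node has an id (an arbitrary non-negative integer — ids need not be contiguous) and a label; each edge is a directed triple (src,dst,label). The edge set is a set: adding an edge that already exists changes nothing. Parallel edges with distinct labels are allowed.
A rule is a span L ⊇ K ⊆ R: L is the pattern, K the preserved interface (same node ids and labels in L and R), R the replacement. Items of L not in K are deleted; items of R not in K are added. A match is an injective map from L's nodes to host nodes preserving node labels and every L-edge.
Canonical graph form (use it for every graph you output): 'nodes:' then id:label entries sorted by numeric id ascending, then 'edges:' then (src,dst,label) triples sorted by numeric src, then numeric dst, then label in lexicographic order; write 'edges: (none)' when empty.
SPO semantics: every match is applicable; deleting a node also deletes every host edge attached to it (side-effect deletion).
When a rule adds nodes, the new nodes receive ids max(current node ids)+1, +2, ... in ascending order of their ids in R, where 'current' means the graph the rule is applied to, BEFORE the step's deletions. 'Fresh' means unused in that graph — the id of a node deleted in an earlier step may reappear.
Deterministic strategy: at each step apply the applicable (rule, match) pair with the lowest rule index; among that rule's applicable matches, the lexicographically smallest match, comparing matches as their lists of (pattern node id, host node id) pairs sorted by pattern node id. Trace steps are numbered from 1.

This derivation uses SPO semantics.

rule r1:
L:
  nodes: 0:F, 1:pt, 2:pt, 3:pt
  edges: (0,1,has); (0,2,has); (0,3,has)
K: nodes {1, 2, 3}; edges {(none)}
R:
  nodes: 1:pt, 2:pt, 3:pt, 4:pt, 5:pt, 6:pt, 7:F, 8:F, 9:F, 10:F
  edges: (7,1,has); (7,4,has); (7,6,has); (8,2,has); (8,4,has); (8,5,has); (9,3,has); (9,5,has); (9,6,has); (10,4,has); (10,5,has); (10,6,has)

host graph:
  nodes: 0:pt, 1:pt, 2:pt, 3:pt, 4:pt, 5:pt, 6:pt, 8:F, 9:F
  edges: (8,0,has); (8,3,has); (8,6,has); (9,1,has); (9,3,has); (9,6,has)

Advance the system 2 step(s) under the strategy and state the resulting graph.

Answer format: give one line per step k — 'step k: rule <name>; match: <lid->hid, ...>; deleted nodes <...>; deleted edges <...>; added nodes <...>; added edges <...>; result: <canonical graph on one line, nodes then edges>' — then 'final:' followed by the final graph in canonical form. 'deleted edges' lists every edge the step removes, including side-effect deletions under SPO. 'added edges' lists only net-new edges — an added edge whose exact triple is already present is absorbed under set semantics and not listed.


step 1: rule r1; match: 0->8, 1->0, 2->3, 3->6; deleted nodes 8; deleted edges (8,0,has); (8,3,has); (8,6,has); added nodes 10, 11, 12, 13, 14, 15, 16; added edges (13,0,has); (13,10,has); (13,12,has); (14,3,has); (14,10,has); (14,11,has); (15,6,has); (15,11,has); (15,12,has); (16,10,has); (16,11,has); (16,12,has); result: nodes: 0:pt, 1:pt, 2:pt, 3:pt, 4:pt, 5:pt, 6:pt, 9:F, 10:pt, 11:pt, 12:pt, 13:F, 14:F, 15:F, 16:F edges: (9,1,has); (9,3,has); (9,6,has); (13,0,has); (13,10,has); (13,12,has); (14,3,has); (14,10,has); (14,11,has); (15,6,has); (15,11,has); (15,12,has); (16,10,has); (16,11,has); (16,12,has)
step 2: rule r1; match: 0->9, 1->1, 2->3, 3->6; deleted nodes 9; deleted edges (9,1,has); (9,3,has); (9,6,has); added nodes 17, 18, 19, 20, 21, 22, 23; added edges (20,1,has); (20,17,has); (20,19,has); (21,3,has); (21,17,has); (21,18,has); (22,6,has); (22,18,has); (22,19,has); (23,17,has); (23,18,has); (23,19,has); result: nodes: 0:pt, 1:pt, 2:pt, 3:pt, 4:pt, 5:pt, 6:pt, 10:pt, 11:pt, 12:pt, 13:F, 14:F, 15:F, 16:F, 17:pt, 18:pt, 19:pt, 20:F, 21:F, 22:F, 23:F edges: (13,0,has); (13,10,has); (13,12,has); (14,3,has); (14,10,has); (14,11,has); (15,6,has); (15,11,has); (15,12,has); (16,10,has); (16,11,has); (16,12,has); (20,1,has); (20,17,has); (20,19,has); (21,3,has); (21,17,has); (21,18,has); (22,6,has); (22,18,has); (22,19,has); (23,17,has); (23,18,has); (23,19,has)
final:
nodes: 0:pt, 1:pt, 2:pt, 3:pt, 4:pt, 5:pt, 6:pt, 10:pt, 11:pt, 12:pt, 13:F, 14:F, 15:F, 16:F, 17:pt, 18:pt, 19:pt, 20:F, 21:F, 22:F, 23:F
edges: (13,0,has); (13,10,has); (13,12,has); (14,3,has); (14,10,has); (14,11,has); (15,6,has); (15,11,has); (15,12,has); (16,10,has); (16,11,has); (16,12,has); (20,1,has); (20,17,has); (20,19,has); (21,3,has); (21,17,has); (21,18,has); (22,6,has); (22,18,has); (22,19,has); (23,17,has); (23,18,has); (23,19,has)


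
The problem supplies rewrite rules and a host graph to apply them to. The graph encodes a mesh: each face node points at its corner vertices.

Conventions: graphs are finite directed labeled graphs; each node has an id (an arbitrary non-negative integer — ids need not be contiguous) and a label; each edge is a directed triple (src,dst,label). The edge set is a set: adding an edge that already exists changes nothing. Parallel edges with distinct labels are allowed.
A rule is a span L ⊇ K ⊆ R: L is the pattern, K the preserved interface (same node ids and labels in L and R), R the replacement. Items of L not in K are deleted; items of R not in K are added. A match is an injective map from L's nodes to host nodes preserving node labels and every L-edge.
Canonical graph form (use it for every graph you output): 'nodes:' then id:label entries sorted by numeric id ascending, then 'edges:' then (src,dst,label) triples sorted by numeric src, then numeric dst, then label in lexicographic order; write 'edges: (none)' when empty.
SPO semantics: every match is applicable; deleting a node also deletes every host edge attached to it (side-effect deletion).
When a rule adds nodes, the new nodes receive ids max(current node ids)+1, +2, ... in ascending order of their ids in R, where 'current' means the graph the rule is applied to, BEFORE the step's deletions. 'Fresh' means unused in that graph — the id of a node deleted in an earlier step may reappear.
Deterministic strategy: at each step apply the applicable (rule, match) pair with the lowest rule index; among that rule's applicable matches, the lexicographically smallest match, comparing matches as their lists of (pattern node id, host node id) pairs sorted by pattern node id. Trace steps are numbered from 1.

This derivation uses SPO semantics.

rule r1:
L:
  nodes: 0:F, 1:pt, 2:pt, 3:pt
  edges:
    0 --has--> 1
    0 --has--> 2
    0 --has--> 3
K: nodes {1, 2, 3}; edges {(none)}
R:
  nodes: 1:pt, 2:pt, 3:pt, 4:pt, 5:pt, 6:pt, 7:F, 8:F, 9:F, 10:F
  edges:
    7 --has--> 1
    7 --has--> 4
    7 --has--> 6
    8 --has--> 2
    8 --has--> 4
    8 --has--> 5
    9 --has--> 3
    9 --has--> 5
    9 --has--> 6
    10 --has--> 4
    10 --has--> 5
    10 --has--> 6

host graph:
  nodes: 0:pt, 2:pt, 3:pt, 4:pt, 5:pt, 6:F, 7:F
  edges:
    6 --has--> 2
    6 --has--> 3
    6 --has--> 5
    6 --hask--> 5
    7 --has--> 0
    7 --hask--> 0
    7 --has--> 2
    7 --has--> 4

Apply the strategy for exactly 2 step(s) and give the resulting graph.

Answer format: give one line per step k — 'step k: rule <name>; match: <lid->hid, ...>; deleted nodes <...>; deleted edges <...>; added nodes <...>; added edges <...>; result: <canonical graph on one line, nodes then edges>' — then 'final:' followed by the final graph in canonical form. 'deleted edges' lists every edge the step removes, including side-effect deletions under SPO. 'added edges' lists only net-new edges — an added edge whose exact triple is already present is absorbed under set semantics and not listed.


step 1: rule r1; match: 0->6, 1->2, 2->3, 3->5; deleted nodes 6; deleted edges (6,2,has); (6,3,has); (6,5,has); (6,5,hask); added nodes 8, 9, 10, 11, 12, 13, 14; added edges (11,2,has); (11,8,has); (11,10,has); (12,3,has); (12,8,has); (12,9,has); (13,5,has); (13,9,has); (13,10,has); (14,8,has); (14,9,has); (14,10,has); result: nodes: 0:pt, 2:pt, 3:pt, 4:pt, 5:pt, 7:F, 8:pt, 9:pt, 10:pt, 11:F, 12:F, 13:F, 14:F edges: (7,0,has); (7,0,hask); (7,2,has); (7,4,has); (11,2,has); (11,8,has); (11,10,has); (12,3,has); (12,8,has); (12,9,has); (13,5,has); (13,9,has); (13,10,has); (14,8,has); (14,9,has); (14,10,has)
step 2: rule r1; match: 0->7, 1->0, 2->2, 3->4; deleted nodes 7; deleted edges (7,0,has); (7,0,hask); (7,2,has); (7,4,has); added nodes 15, 16, 17, 18, 19, 20, 21; added edges (18,0,has); (18,15,has); (18,17,has); (19,2,has); (19,15,has); (19,16,has); (20,4,has); (20,16,has); (20,17,has); (21,15,has); (21,16,has); (21,17,has); result: nodes: 0:pt, 2:pt, 3:pt, 4:pt, 5:pt, 8:pt, 9:pt, 10:pt, 11:F, 12:F, 13:F, 14:F, 15:pt, 16:pt, 17:pt, 18:F, 19:F, 20:F, 21:F edges: (11,2,has); (11,8,has); (11,10,has); (12,3,has); (12,8,has); (12,9,has); (13,5,has); (13,9,has); (13,10,has); (14,8,has); (14,9,has); (14,10,has); (18,0,has); (18,15,has); (18,17,has); (19,2,has); (19,15,has); (19,16,has); (20,4,has); (20,16,has); (20,17,has); (21,15,has); (21,16,has); (21,17,has)
final:
nodes: 0:pt, 2:pt, 3:pt, 4:pt, 5:pt, 8:pt, 9:pt, 10:pt, 11:F, 12:F, 13:F, 14:F, 15:pt, 16:pt, 17:pt, 18:F, 19:F, 20:F, 21:F
edges: (11,2,has); (11,8,has); (11,10,has); (12,3,has); (12,8,has); (12,9,has); (13,5,has); (13,9,has); (13,10,has); (14,8,has); (14,9,has); (14,10,has); (18,0,has); (18,15,has); (18,17,has); (19,2,has); (19,15,has); (19,16,has); (20,4,has); (20,16,has); (20,17,has); (21,15,has); (21,16,has); (21,17,has)


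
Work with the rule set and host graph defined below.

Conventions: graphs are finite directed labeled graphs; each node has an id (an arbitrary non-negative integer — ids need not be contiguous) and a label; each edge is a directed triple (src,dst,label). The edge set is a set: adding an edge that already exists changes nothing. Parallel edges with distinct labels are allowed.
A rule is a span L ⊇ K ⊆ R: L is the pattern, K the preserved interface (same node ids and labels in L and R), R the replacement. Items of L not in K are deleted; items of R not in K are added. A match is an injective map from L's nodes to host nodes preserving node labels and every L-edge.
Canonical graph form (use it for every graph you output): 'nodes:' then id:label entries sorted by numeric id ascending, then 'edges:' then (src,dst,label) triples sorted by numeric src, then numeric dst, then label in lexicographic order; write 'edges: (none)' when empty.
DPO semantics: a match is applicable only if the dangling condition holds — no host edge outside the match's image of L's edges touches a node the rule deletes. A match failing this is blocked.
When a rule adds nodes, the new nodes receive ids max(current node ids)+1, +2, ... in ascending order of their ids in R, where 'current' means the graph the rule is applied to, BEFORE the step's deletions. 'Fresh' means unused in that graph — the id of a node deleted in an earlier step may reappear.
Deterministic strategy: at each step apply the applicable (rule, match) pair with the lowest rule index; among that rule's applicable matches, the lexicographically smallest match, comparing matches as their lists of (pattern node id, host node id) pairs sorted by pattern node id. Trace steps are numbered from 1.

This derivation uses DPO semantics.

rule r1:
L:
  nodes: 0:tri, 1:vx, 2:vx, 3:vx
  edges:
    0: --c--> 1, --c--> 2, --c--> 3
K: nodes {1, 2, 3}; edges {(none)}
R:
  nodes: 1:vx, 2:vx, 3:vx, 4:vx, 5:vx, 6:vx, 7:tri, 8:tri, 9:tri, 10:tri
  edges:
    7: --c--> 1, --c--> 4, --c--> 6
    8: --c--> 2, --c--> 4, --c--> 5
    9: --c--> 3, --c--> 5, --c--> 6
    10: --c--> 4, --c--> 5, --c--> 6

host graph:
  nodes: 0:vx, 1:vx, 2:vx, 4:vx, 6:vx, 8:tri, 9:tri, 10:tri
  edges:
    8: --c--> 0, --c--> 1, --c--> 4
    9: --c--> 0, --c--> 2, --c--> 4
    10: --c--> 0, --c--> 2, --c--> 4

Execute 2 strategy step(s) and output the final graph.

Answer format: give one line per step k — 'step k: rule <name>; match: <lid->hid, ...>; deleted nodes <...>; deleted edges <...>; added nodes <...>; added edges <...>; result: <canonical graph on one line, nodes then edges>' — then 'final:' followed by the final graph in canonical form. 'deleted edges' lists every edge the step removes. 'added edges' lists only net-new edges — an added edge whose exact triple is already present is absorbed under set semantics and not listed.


step 1: rule r1; match: 0->8, 1->0, 2->1, 3->4; deleted nodes 8; deleted edges (8,0,c); (8,1,c); (8,4,c); added nodes 11, 12, 13, 14, 15, 16, 17; added edges (14,0,c); (14,11,c); (14,13,c); (15,1,c); (15,11,c); (15,12,c); (16,4,c); (16,12,c); (16,13,c); (17,11,c); (17,12,c); (17,13,c); result: nodes: 0:vx, 1:vx, 2:vx, 4:vx, 6:vx, 9:tri, 10:tri, 11:vx, 12:vx, 13:vx, 14:tri, 15:tri, 16:tri, 17:tri edges: (9,0,c); (9,2,c); (9,4,c); (10,0,c); (10,2,c); (10,4,c); (14,0,c); (14,11,c); (14,13,c); (15,1,c); (15,11,c); (15,12,c); (16,4,c); (16,12,c); (16,13,c); (17,11,c); (17,12,c); (17,13,c)
step 2: rule r1; match: 0->9, 1->0, 2->2, 3->4; deleted nodes 9; deleted edges (9,0,c); (9,2,c); (9,4,c); added nodes 18, 19, 20, 21, 22, 23, 24; added edges (21,0,c); (21,18,c); (21,20,c); (22,2,c); (22,18,c); (22,19,c); (23,4,c); (23,19,c); (23,20,c); (24,18,c); (24,19,c); (24,20,c); result: nodes: 0:vx, 1:vx, 2:vx, 4:vx, 6:vx, 10:tri, 11:vx, 12:vx, 13:vx, 14:tri, 15:tri, 16:tri, 17:tri, 18:vx, 19:vx, 20:vx, 21:tri, 22:tri, 23:tri, 24:tri edges: (10,0,c); (10,2,c); (10,4,c); (14,0,c); (14,11,c); (14,13,c); (15,1,c); (15,11,c); (15,12,c); (16,4,c); (16,12,c); (16,13,c); (17,11,c); (17,12,c); (17,13,c); (21,0,c); (21,18,c); (21,20,c); (22,2,c); (22,18,c); (22,19,c); (23,4,c); (23,19,c); (23,20,c); (24,18,c); (24,19,c); (24,20,c)
final:
nodes: 0:vx, 1:vx, 2:vx, 4:vx, 6:vx, 10:tri, 11:vx, 12:vx, 13:vx, 14:tri, 15:tri, 16:tri, 17:tri, 18:vx, 19:vx, 20:vx, 21:tri, 22:tri, 23:tri, 24:tri
edges: (10,0,c); (10,2,c); (10,4,c); (14,0,c); (14,11,c); (14,13,c); (15,1,c); (15,11,c); (15,12,c); (16,4,c); (16,12,c); (16,13,c); (17,11,c); (17,12,c); (17,13,c); (21,0,c); (21,18,c); (21,20,c); (22,2,c); (22,18,c); (22,19,c); (23,4,c); (23,19,c); (23,20,c); (24,18,c); (24,19,c); (24,20,c)


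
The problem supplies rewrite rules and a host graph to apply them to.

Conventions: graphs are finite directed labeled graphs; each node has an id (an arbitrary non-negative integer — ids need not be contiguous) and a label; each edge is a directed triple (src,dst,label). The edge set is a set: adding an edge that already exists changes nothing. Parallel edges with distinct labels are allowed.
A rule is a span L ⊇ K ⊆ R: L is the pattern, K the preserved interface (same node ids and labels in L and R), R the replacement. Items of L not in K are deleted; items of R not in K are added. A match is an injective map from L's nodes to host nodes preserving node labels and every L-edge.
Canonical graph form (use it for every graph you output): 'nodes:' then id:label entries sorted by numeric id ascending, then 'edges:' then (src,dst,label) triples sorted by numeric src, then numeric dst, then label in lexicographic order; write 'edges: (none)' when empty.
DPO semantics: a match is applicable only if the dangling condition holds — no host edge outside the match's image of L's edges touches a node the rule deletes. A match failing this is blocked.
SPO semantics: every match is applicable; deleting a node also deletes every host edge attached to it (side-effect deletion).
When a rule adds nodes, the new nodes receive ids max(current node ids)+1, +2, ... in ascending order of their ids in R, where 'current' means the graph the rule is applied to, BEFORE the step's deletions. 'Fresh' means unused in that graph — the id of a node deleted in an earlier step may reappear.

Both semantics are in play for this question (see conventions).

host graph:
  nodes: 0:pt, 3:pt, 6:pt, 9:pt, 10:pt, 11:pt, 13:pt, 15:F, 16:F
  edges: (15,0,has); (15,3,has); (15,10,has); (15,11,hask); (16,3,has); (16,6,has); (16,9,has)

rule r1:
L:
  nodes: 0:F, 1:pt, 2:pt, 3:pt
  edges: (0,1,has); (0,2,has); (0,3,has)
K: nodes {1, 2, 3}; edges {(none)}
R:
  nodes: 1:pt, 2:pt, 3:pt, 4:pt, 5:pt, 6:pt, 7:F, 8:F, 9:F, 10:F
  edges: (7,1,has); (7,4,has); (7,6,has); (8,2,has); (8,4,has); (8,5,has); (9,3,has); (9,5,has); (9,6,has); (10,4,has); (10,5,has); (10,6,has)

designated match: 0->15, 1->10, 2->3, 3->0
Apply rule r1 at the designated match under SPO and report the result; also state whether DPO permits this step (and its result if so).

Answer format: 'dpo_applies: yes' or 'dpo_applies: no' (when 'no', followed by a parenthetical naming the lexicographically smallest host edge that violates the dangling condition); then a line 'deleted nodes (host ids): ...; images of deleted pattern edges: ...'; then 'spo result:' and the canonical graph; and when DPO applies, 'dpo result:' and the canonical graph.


dpo_applies: no
(the rule deletes node 15, which keeps host edge (15,11,hask) outside the match image — the dangling condition fails, DPO blocks; SPO proceeds and side-deletes such edges)
deleted nodes (host ids): 15; images of deleted pattern edges: (15,0,has); (15,3,has); (15,10,has)
spo result:
nodes: 0:pt, 3:pt, 6:pt, 9:pt, 10:pt, 11:pt, 13:pt, 16:F, 17:pt, 18:pt, 19:pt, 20:F, 21:F, 22:F, 23:F
edges: (16,3,has); (16,6,has); (16,9,has); (20,10,has); (20,17,has); (20,19,has); (21,3,has); (21,17,has); (21,18,has); (22,0,has); (22,18,has); (22,19,has); (23,17,has); (23,18,has); (23,19,has)


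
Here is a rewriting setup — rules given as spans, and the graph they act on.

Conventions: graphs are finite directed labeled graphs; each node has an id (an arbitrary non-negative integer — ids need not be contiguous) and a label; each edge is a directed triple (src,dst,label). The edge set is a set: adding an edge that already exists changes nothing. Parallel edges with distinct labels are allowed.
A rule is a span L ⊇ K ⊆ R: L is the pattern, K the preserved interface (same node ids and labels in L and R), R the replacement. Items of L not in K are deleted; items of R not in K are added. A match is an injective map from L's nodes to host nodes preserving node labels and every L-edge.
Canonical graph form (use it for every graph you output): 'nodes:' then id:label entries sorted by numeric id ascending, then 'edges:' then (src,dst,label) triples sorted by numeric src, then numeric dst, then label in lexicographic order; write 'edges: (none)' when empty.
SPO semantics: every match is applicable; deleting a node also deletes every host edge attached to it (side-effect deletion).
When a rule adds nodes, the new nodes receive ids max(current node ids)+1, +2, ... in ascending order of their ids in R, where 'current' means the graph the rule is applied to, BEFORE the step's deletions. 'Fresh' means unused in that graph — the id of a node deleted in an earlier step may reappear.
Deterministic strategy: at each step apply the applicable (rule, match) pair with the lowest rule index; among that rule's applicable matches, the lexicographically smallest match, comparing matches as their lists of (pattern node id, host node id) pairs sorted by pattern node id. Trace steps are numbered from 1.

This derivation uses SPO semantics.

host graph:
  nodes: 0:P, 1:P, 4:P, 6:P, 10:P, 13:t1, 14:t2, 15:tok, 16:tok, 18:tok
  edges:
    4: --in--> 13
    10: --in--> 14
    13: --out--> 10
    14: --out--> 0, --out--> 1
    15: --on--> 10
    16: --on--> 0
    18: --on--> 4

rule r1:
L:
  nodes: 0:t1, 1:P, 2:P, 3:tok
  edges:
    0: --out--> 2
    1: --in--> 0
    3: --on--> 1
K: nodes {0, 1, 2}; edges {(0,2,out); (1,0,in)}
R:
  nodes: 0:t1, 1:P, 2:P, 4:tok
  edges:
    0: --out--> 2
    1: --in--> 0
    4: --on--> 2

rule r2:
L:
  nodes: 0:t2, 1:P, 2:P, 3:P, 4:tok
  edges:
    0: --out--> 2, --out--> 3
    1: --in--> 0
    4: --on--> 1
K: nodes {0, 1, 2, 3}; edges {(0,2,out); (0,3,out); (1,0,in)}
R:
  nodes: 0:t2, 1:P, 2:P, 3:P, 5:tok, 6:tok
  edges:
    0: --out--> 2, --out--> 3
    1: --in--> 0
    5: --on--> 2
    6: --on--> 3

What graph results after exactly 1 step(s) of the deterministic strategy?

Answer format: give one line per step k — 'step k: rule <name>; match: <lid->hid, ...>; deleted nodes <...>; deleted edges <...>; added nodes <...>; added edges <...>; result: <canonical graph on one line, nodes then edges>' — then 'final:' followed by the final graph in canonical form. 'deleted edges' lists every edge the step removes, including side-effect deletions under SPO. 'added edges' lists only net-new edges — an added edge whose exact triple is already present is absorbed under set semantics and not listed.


step 1: rule r1; match: 0->13, 1->4, 2->10, 3->18; deleted nodes 18; deleted edges (18,4,on); added nodes 19; added edges (19,10,on); result: nodes: 0:P, 1:P, 4:P, 6:P, 10:P, 13:t1, 14:t2, 15:tok, 16:tok, 19:tok edges: (4,13,in); (10,14,in); (13,10,out); (14,0,out); (14,1,out); (15,10,on); (16,0,on); (19,10,on)
final:
nodes: 0:P, 1:P, 4:P, 6:P, 10:P, 13:t1, 14:t2, 15:tok, 16:tok, 19:tok
edges: (4,13,in); (10,14,in); (13,10,out); (14,0,out); (14,1,out); (15,10,on); (16,0,on); (19,10,on)


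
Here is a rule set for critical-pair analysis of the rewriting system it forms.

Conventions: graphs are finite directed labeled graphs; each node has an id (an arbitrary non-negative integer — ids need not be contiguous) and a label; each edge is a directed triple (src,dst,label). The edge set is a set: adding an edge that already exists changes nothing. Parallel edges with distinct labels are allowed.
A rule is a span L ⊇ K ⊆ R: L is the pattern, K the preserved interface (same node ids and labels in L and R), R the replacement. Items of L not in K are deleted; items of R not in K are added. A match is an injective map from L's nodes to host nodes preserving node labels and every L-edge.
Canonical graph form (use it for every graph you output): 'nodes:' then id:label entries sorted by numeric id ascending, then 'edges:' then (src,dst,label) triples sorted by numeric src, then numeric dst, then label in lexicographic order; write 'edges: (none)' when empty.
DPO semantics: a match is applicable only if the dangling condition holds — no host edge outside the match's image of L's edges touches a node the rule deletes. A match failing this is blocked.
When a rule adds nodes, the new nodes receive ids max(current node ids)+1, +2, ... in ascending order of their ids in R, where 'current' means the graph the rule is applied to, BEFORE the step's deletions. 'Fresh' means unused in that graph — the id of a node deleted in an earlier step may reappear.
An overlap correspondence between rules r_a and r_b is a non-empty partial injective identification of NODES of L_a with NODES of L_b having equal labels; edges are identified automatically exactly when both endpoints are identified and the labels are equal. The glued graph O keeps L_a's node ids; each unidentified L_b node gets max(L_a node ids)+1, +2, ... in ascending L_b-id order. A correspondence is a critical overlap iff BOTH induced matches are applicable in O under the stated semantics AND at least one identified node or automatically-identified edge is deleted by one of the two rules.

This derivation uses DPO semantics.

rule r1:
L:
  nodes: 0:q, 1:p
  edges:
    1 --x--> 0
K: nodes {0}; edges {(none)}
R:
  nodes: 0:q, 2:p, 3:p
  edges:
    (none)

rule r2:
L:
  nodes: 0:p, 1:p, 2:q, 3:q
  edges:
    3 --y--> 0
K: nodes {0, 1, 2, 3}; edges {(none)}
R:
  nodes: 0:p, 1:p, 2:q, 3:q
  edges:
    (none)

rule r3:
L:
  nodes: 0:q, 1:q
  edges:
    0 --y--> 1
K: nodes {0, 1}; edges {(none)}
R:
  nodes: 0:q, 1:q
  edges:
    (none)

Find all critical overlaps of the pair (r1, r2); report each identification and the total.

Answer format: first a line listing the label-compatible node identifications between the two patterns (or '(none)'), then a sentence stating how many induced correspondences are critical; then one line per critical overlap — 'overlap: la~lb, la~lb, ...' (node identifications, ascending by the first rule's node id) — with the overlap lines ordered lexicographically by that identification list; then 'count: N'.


label-compatible node identifications between L(r1) and L(r2): 0~2, 0~3, 1~0, 1~1
3 of the induced correspondences are critical overlaps of r1 and r2.
overlap: 0~2, 1~1
overlap: 0~3, 1~1
overlap: 1~1
count: 3


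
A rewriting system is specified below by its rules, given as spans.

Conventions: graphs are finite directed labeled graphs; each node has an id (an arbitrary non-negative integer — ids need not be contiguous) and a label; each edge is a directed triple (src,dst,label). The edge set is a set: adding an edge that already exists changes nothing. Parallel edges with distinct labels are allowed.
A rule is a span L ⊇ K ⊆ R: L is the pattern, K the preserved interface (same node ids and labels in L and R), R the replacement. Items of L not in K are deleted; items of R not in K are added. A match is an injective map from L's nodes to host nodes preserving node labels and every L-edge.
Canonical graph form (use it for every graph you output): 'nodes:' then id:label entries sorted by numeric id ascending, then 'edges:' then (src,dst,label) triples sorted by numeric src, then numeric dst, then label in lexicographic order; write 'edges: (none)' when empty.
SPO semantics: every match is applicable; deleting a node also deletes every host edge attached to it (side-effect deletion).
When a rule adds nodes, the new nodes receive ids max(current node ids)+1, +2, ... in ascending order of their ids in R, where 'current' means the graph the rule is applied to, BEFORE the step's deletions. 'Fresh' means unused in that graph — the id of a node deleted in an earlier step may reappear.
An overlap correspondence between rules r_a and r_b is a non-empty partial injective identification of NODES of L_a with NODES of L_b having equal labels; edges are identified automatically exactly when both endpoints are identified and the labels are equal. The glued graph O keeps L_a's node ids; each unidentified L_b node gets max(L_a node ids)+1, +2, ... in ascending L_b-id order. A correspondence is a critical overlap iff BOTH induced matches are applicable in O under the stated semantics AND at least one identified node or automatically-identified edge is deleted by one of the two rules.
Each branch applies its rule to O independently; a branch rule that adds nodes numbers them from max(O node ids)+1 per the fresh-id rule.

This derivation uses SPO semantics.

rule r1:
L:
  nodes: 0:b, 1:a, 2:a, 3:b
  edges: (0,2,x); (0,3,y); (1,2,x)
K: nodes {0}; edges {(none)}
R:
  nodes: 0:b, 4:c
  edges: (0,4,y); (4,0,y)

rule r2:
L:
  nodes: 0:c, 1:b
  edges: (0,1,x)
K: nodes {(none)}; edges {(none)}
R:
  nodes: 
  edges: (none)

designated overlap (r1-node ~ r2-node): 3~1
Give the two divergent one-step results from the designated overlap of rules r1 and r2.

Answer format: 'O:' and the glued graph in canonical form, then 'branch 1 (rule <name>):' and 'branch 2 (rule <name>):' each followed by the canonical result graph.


O:
nodes: 0:b, 1:a, 2:a, 3:b, 4:c
edges: (0,2,x); (0,3,y); (1,2,x); (4,3,x)
branch 1 (rule r1):
nodes: 0:b, 4:c, 5:c
edges: (0,5,y); (5,0,y)
branch 2 (rule r2):
nodes: 0:b, 1:a, 2:a
edges: (0,2,x); (1,2,x)


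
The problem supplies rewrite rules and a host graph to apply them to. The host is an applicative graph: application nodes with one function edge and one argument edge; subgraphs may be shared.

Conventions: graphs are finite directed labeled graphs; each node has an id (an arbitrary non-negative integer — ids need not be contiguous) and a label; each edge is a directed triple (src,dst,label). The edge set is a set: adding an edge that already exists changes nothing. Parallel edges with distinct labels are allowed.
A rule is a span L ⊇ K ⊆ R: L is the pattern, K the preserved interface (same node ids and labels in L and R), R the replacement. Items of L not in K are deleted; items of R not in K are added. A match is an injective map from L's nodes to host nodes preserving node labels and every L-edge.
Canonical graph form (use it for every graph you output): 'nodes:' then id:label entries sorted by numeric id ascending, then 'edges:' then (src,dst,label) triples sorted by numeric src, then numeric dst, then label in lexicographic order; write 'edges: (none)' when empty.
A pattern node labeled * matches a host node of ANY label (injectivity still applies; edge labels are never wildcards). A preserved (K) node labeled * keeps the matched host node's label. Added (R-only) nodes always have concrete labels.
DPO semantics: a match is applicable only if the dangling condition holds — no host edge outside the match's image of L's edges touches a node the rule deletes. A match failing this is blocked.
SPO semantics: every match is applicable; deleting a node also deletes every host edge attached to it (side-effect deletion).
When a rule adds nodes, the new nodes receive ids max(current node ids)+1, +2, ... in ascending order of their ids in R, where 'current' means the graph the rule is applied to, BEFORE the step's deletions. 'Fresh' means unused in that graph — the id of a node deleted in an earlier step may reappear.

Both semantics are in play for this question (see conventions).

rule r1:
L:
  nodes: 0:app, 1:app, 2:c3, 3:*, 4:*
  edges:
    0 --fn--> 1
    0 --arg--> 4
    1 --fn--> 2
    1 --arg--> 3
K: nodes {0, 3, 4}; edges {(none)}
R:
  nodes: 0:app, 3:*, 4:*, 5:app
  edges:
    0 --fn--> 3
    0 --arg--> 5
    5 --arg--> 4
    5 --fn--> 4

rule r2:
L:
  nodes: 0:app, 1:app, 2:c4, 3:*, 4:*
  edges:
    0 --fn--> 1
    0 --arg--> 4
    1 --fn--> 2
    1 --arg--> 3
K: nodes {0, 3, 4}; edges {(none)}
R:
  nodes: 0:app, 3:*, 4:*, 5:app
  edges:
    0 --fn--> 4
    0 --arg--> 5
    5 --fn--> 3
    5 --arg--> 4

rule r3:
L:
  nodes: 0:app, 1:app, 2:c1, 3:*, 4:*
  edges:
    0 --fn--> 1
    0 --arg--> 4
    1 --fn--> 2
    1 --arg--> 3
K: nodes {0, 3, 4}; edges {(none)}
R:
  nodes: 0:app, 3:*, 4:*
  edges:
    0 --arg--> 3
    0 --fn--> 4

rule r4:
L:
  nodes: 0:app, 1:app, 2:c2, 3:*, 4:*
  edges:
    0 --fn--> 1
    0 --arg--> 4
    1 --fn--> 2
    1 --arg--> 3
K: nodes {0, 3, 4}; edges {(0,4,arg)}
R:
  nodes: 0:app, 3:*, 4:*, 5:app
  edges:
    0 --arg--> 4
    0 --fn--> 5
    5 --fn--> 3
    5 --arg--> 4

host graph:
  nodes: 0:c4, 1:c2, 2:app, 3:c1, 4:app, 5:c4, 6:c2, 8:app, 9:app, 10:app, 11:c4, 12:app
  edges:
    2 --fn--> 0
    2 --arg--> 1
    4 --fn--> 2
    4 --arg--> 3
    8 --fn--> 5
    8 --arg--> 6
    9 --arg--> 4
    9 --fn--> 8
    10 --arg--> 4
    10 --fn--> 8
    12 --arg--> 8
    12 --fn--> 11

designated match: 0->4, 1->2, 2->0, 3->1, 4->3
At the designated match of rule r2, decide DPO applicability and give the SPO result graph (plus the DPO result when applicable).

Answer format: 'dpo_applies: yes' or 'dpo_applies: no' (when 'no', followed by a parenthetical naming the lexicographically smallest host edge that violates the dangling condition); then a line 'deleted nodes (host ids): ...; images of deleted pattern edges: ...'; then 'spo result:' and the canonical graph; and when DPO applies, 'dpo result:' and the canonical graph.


dpo_applies: yes
deleted nodes (host ids): 0, 2; images of deleted pattern edges: (2,0,fn); (2,1,arg); (4,2,fn); (4,3,arg)
spo result:
nodes: 1:c2, 3:c1, 4:app, 5:c4, 6:c2, 8:app, 9:app, 10:app, 11:c4, 12:app, 13:app
edges: (4,3,fn); (4,13,arg); (8,5,fn); (8,6,arg); (9,4,arg); (9,8,fn); (10,4,arg); (10,8,fn); (12,8,arg); (12,11,fn); (13,1,fn); (13,3,arg)
dpo result:
nodes: 1:c2, 3:c1, 4:app, 5:c4, 6:c2, 8:app, 9:app, 10:app, 11:c4, 12:app, 13:app
edges: (4,3,fn); (4,13,arg); (8,5,fn); (8,6,arg); (9,4,arg); (9,8,fn); (10,4,arg); (10,8,fn); (12,8,arg); (12,11,fn); (13,1,fn); (13,3,arg)
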